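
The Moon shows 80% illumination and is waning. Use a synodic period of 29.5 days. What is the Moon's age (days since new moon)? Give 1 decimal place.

cos θ = 1 − 2f = -0.600, giving a principal value of 126.9°.
Since the Moon is past full (waning), take the reflex angle: θ = 360° − 126.9° = 233.1°.
That fraction of the synodic month is 233.1/360 × 29.5 d ≈ 19.10 d.

19.1 days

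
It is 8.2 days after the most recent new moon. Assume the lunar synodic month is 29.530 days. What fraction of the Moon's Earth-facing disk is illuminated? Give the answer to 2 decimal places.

0.59

Elongation θ = 360° × 8.2/29.530 ≈ 100.0°.
cos 100.0° = (-0.173), so f = (1 − (-0.173))/2 = 0.587.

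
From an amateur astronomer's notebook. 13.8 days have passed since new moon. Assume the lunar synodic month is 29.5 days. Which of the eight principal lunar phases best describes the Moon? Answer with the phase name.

At 13.8/29.5 of the cycle, θ ≈ 168° — the full moon range.

full moon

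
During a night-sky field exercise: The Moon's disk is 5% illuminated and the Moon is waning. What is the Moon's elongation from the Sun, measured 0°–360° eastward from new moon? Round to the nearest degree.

cos θ = 1 − 2f = 0.900, giving a principal value of 25.8°.
Waning ⇒ past full, so θ = 360° − 25.8° = 334.2°.

334°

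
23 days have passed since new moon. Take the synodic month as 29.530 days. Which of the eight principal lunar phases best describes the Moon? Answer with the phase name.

last quarter

At 23/29.530 of the cycle, θ ≈ 280° — the last quarter range.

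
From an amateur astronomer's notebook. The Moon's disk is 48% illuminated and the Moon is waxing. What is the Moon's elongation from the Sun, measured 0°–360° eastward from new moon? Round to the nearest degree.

From f = (1 − cos θ)/2: cos θ = 1 − 2×0.48 = 0.040; arccos → 87.7°.
The Moon is waxing (0°–180°), so θ = 87.7° directly.

88°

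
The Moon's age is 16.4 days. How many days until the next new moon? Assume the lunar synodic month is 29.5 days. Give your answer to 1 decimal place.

The next new moon completes the synodic month: 29.5 − 16.4 = 13.100 days.

13.1 days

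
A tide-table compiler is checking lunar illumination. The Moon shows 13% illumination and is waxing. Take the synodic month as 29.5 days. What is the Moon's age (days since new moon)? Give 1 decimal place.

3.5 days

Invert f = (1 − cos θ)/2 to get cos θ = 1 − 2(0.13) = 0.740, hence θ₀ = arccos 0.740 = 42.3°.
Before full moon the principal value applies: θ = 42.3°.
That fraction of the synodic month is 42.3/360 × 29.5 d ≈ 3.46 d.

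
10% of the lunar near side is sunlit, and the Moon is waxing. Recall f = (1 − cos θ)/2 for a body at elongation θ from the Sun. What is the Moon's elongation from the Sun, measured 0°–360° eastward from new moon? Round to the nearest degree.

From f = (1 − cos θ)/2: cos θ = 1 − 2×0.10 = 0.800; arccos → 36.9°.
The Moon is waxing (0°–180°), so θ = 36.9° directly.

37°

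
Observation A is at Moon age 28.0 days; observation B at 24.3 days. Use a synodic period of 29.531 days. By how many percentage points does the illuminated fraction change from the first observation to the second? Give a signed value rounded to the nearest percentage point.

First observation: θ = 360°·28.0/29.531 = 341.3°, so f = 0.026.
Second observation: θ = 296.2°, f = 0.279.
Δf = 0.279 − 0.026 = +0.253, i.e. +25 pp.

+25 percentage points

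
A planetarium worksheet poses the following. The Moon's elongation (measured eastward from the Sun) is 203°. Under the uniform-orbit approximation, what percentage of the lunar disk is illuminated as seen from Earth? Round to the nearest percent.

96%

Half-versine of 203°: (1 − (-0.921))/2 = 0.960, i.e. 96%.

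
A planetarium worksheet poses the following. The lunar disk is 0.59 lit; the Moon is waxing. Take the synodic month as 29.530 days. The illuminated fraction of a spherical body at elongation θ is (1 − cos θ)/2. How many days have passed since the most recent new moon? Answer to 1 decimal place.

Invert f = (1 − cos θ)/2 to get cos θ = 1 − 2(0.59) = -0.180, hence θ₀ = arccos -0.180 = 100.4°.
The Moon is waxing (0°–180°), so θ = 100.4° directly.
At 360°/29.530 d per day, 100.4° corresponds to 8.23 days.

8.2 days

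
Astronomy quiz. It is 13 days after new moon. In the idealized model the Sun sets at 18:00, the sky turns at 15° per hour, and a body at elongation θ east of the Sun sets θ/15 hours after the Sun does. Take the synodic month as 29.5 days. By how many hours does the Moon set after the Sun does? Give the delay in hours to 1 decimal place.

Phase angle: θ = 360°·(13 d)/(29.5 d) = 158.6°.
The Moon trails the Sun by θ/15 = 158.6/15 ≈ 10.58 hours.
So the Moon sets 10.58 h after the Sun.

10.6 h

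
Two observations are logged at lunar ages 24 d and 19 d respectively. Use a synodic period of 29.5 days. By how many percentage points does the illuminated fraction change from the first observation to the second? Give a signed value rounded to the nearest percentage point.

+50 pp

First observation: θ = 360°·24/29.5 = 292.9°, so f = 0.306.
Second observation: θ = 231.9°, f = 0.809.
Δf = 0.809 − 0.306 = +0.503, i.e. +50 pp.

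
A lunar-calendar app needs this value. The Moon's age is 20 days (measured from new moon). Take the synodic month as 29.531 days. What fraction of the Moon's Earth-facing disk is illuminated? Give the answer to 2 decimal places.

Phase angle: θ = 360°·(20 d)/(29.531 d) = 243.8°.
Illuminated fraction = (1 − cos 243.8°)/2 = (1 − (-0.441))/2 ≈ 0.721.

0.72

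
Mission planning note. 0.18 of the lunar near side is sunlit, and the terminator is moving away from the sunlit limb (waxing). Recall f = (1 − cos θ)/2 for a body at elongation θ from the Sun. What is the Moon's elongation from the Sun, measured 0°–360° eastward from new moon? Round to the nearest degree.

From f = (1 − cos θ)/2: cos θ = 1 − 2×0.18 = 0.640; arccos → 50.2°.
Waxing ⇒ before full, so θ = 50.2°.

50°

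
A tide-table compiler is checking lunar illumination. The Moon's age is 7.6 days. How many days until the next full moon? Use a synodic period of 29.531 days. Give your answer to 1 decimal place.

7.2 days

Full moon is 0.5 of the way through the cycle: age 0.5 × 29.531 = 14.765 d.
That is 14.765 − 7.6 = 7.165 days ahead.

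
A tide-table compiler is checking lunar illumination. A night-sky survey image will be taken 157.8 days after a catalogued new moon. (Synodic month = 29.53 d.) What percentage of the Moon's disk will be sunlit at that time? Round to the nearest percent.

78%

157.8/29.53 = 5.344 lunations, so 5 complete cycles and 10.15 d into the next.
Elongation θ = 360° × 10.15/29.53 ≈ 123.7°.
cos 123.7° = (-0.555), so f = (1 − (-0.555))/2 = 0.778, so 78%.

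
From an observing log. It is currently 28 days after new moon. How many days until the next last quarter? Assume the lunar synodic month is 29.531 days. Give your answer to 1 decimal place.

Last quarter occurs at elongation 270°, i.e. at age 29.531 × 270/360 = 22.148 d.
This lunation's last quarter (22.148 d) has passed, so add one period: 51.679 − 28 = 23.679 days.

23.7 days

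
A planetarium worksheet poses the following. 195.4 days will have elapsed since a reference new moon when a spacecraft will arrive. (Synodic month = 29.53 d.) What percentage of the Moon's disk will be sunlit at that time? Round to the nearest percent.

87%

195.4 d spans 6 complete synodic months (6 × 29.53 = 177.18 d) plus 18.22 d.
Elongation θ = 360° × 18.22/29.53 ≈ 222.1°.
cos 222.1° = (-0.742), so f = (1 − (-0.742))/2 = 0.871, so 87%.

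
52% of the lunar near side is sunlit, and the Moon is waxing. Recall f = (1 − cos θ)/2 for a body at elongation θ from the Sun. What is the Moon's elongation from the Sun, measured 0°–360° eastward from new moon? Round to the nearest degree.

92°

Invert f = (1 − cos θ)/2 to get cos θ = 1 − 2(0.52) = -0.040, hence θ₀ = arccos -0.040 = 92.3°.
The Moon is waxing (0°–180°), so θ = 92.3° directly.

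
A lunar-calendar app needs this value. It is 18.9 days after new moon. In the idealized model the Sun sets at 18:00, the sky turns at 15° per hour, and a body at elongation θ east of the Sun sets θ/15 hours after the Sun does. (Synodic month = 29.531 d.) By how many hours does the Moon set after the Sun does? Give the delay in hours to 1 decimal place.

Elongation θ = 360° × 18.9/29.531 ≈ 230.4°.
At 15° of sky rotation per hour, 230.4° corresponds to a 15.36 h lag.
So the Moon sets 15.36 h after the Sun.

15.4 h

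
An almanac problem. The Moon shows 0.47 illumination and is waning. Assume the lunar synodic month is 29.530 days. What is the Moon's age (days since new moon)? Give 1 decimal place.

22.4 days

From f = (1 − cos θ)/2: cos θ = 1 − 2×0.47 = 0.060; arccos → 86.6°.
Waning ⇒ past full, so θ = 360° − 86.6° = 273.4°.
That fraction of the synodic month is 273.4/360 × 29.530 d ≈ 22.43 d.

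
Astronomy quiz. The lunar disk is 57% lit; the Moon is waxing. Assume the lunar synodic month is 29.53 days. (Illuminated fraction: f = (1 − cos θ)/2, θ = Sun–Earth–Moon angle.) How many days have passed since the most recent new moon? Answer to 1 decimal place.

cos θ = 1 − 2f = -0.140, giving a principal value of 98.0°.
The Moon is waxing (0°–180°), so θ = 98.0° directly.
At 360°/29.53 d per day, 98.0° corresponds to 8.04 days.

8.0 days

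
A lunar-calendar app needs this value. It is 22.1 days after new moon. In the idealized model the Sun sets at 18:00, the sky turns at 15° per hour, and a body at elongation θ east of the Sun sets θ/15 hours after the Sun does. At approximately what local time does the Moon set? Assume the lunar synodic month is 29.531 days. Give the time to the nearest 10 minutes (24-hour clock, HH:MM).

Phase angle: θ = 360°·(22.1 d)/(29.531 d) = 269.4°.
At 15° of sky rotation per hour, 269.4° corresponds to a 17.96 h lag.
18:00 + 17.961 h ≈ 11:58 → 12:00 to the nearest ten minutes.

12:00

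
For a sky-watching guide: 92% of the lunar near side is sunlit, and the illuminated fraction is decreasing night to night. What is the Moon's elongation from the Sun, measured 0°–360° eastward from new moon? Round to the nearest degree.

213°

From f = (1 − cos θ)/2: cos θ = 1 − 2×0.92 = -0.840; arccos → 147.1°.
Waning ⇒ past full, so θ = 360° − 147.1° = 212.9°.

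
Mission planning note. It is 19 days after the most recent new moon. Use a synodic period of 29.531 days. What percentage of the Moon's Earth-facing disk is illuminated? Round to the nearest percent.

81%

Elongation θ = 360° × 19/29.531 ≈ 231.6°.
cos 231.6° = (-0.621), so f = (1 − (-0.621))/2 = 0.810, so 81%.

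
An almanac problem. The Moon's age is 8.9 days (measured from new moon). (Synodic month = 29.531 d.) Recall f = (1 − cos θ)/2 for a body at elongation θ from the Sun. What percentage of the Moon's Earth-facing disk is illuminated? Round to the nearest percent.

Elongation θ = 360° × 8.9/29.531 ≈ 108.5°.
Illuminated fraction = (1 − cos 108.5°)/2 = (1 − (-0.317))/2 ≈ 0.659, so 66%.

66%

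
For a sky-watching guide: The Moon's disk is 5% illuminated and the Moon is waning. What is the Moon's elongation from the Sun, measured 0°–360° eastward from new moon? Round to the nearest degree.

334°

From f = (1 − cos θ)/2: cos θ = 1 − 2×0.05 = 0.900; arccos → 25.8°.
Since the Moon is past full (waning), take the reflex angle: θ = 360° − 25.8° = 334.2°.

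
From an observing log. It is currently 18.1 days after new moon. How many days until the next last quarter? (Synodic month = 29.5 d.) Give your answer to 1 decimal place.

4.0 days

Last quarter occurs at elongation 270°, i.e. at age 29.5 × 270/360 = 22.125 d.
That is 22.125 − 18.1 = 4.025 days ahead.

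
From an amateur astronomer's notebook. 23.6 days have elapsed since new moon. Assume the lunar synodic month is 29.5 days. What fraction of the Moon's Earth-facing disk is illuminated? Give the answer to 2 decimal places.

Elongation θ = 360° × 23.6/29.5 ≈ 288.0°.
With cos θ = 0.309, the lit fraction is (1 − 0.309)/2 ≈ 0.345.

0.35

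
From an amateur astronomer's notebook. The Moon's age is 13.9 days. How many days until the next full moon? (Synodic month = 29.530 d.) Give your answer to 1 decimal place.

Full moon occurs at elongation 180°, i.e. at age 29.530 × 180/360 = 14.765 d.
That is 14.765 − 13.9 = 0.865 days ahead.

0.9 days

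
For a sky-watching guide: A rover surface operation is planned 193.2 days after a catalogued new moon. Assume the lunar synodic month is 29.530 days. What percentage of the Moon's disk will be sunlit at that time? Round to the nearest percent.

98%

193.2/29.530 = 6.542 lunations, so 6 complete cycles and 16.02 d into the next.
Phase angle: θ = 360°·(16.02 d)/(29.530 d) = 195.3°.
cos 195.3° = (-0.965), so f = (1 − (-0.965))/2 = 0.982, so 98%.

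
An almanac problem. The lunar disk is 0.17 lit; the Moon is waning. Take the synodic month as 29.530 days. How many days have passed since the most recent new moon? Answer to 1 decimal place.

25.5 days

cos θ = 1 − 2f = 0.660, giving a principal value of 48.7°.
A waning Moon lies in 180°–360°, so θ = 360° − 48.7° = 311.3°.
That fraction of the synodic month is 311.3/360 × 29.530 d ≈ 25.54 d.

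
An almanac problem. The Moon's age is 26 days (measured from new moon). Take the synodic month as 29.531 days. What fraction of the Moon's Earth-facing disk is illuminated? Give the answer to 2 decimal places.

0.13

Elongation θ = 360° × 26/29.531 ≈ 317.0°.
With cos θ = 0.731, the lit fraction is (1 − 0.731)/2 ≈ 0.135.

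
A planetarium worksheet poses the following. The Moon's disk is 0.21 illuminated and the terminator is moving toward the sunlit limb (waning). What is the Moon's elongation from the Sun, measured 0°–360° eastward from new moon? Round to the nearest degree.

Invert f = (1 − cos θ)/2 to get cos θ = 1 − 2(0.21) = 0.580, hence θ₀ = arccos 0.580 = 54.5°.
A waning Moon lies in 180°–360°, so θ = 360° − 54.5° = 305.5°.

305°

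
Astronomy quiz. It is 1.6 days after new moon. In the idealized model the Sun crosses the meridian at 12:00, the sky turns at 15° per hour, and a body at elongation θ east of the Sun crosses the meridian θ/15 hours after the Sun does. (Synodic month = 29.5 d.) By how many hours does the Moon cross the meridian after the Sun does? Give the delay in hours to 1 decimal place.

1.3 h

Phase angle: θ = 360°·(1.6 d)/(29.5 d) = 19.5°.
Delay after the Sun = 19.5° / (15°/h) ≈ 1.30 h.
So the Moon crosses the meridian 1.30 h after the Sun.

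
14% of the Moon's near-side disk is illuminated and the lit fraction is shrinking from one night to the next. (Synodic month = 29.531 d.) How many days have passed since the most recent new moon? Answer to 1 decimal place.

25.9 days

cos θ = 1 − 2f = 0.720, giving a principal value of 43.9°.
Since the Moon is past full (waning), take the reflex angle: θ = 360° − 43.9° = 316.1°.
Age = 29.531 × 316.1°/360° ≈ 25.93 days.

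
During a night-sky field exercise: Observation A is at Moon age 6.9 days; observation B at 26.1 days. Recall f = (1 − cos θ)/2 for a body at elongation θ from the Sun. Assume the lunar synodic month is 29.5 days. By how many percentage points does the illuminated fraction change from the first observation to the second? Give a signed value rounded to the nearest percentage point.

First observation: θ = 360°·6.9/29.5 = 84.2°, so f = 0.450.
Second observation: θ = 318.5°, f = 0.125.
Δf = 0.125 − 0.450 = -0.324, i.e. -32 pp.

-32 pp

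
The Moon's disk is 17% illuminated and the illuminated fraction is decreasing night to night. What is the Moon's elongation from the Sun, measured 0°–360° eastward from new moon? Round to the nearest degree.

311°

From f = (1 − cos θ)/2: cos θ = 1 − 2×0.17 = 0.660; arccos → 48.7°.
Since the Moon is past full (waning), take the reflex angle: θ = 360° − 48.7° = 311.3°.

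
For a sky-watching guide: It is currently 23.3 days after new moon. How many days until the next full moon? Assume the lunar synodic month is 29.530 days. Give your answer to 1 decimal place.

21.0 days

Full moon occurs at elongation 180°, i.e. at age 29.530 × 180/360 = 14.765 d.
Already past this cycle's full moon; the next is at 14.765 + 29.530 = 44.295 d, so 44.295 − 23.3 = 20.995 days.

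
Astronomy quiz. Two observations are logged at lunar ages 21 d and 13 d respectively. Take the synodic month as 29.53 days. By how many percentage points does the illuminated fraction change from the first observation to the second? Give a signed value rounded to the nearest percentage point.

+34 pp

First observation: θ = 360°·21/29.53 = 256.0°, so f = 0.621.
Second observation: θ = 158.5°, f = 0.965.
Δf = 0.965 − 0.621 = +0.344, i.e. +34 pp.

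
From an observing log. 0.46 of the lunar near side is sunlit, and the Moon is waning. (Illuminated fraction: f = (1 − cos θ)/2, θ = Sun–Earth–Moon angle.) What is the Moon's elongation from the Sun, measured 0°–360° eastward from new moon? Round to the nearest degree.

275°

From f = (1 − cos θ)/2: cos θ = 1 − 2×0.46 = 0.080; arccos → 85.4°.
Waning ⇒ past full, so θ = 360° − 85.4° = 274.6°.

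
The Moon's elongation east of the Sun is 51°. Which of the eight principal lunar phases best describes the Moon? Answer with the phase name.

51° lies in the waxing crescent sector of the 8-phase cycle.

waxing crescent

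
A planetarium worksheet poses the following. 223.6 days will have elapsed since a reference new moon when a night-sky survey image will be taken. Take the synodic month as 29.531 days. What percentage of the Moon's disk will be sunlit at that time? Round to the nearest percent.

223.6/29.531 = 7.572 lunations, so 7 complete cycles and 16.88 d into the next.
Elongation θ = 360° × 16.88/29.531 ≈ 205.8°.
With cos θ = (-0.900), the lit fraction is (1 − (-0.900))/2 ≈ 0.950, so 95%.

95%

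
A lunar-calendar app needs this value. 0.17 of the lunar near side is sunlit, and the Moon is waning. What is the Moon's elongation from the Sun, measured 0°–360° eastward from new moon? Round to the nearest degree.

311°

cos θ = 1 − 2f = 0.660, giving a principal value of 48.7°.
Since the Moon is past full (waning), take the reflex angle: θ = 360° − 48.7° = 311.3°.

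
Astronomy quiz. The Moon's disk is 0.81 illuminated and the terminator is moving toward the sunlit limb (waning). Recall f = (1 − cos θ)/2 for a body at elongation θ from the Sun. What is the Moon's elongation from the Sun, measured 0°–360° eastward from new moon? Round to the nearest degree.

232°

From f = (1 − cos θ)/2: cos θ = 1 − 2×0.81 = -0.620; arccos → 128.3°.
A waning Moon lies in 180°–360°, so θ = 360° − 128.3° = 231.7°.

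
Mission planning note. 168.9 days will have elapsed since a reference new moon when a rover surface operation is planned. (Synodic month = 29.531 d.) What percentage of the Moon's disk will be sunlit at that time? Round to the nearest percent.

168.9 d spans 5 complete synodic months (5 × 29.531 = 147.66 d) plus 21.25 d.
The Moon has covered 21.25/29.531 of its cycle, so θ ≈ 360° × 21.25/29.531 = 259.0°.
With cos θ = (-0.191), the lit fraction is (1 − (-0.191))/2 ≈ 0.595, so 60%.

60%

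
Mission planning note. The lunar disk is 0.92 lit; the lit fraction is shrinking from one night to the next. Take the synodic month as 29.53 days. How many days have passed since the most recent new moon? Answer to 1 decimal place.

17.5 days

cos θ = 1 − 2f = -0.840, giving a principal value of 147.1°.
Since the Moon is past full (waning), take the reflex angle: θ = 360° − 147.1° = 212.9°.
That fraction of the synodic month is 212.9/360 × 29.53 d ≈ 17.46 d.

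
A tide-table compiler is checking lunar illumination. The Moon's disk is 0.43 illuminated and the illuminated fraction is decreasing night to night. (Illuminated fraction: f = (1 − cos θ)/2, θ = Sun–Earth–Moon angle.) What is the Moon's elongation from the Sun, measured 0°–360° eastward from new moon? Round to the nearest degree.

278°

From f = (1 − cos θ)/2: cos θ = 1 − 2×0.43 = 0.140; arccos → 82.0°.
Since the Moon is past full (waning), take the reflex angle: θ = 360° − 82.0° = 278.0°.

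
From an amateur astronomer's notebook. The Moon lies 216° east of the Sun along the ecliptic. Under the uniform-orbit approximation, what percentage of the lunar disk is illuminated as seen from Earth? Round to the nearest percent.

90%

f = (1 − cos 216°)/2 = (1 − (-0.809))/2 ≈ 0.905, i.e. 90%.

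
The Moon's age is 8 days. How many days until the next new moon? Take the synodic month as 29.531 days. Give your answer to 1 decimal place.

21.5 days

The next new moon completes the synodic month: 29.531 − 8 = 21.531 days.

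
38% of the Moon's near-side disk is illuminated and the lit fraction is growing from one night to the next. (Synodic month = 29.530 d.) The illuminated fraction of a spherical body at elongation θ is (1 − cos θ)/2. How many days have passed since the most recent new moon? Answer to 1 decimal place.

6.2 days

From f = (1 − cos θ)/2: cos θ = 1 − 2×0.38 = 0.240; arccos → 76.1°.
Before full moon the principal value applies: θ = 76.1°.
That fraction of the synodic month is 76.1/360 × 29.530 d ≈ 6.24 d.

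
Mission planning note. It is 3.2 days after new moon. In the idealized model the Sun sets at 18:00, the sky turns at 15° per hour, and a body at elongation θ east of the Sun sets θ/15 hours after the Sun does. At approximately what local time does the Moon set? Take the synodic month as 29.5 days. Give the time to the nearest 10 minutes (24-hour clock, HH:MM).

Phase angle: θ = 360°·(3.2 d)/(29.5 d) = 39.1°.
Delay after the Sun = 39.1° / (15°/h) ≈ 2.60 h.
18:00 + 2.603 h ≈ 20:36 → 20:40 to the nearest ten minutes.

20:40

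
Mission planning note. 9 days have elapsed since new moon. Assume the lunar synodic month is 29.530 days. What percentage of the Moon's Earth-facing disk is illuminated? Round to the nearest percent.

Elongation θ = 360° × 9/29.530 ≈ 109.7°.
With cos θ = (-0.337), the lit fraction is (1 − (-0.337))/2 ≈ 0.669, so 67%.

67%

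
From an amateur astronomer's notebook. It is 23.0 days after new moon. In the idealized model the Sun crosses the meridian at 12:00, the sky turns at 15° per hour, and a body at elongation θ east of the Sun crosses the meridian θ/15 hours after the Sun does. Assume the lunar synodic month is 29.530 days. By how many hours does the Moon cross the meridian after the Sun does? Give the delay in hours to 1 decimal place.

18.7 h

Elongation θ = 360° × 23.0/29.530 ≈ 280.4°.
Delay after the Sun = 280.4° / (15°/h) ≈ 18.69 h.
So the Moon crosses the meridian 18.69 h after the Sun.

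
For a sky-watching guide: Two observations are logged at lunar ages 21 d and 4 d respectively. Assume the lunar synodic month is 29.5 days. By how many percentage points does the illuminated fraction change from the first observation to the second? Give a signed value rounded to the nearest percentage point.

-45 pp

First observation: θ = 360°·21/29.5 = 256.3°, so f = 0.619.
Second observation: θ = 48.8°, f = 0.171.
Δf = 0.171 − 0.619 = -0.448, i.e. -45 pp.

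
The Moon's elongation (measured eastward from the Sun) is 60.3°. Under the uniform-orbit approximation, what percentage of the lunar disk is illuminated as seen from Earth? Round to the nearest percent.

25%

f = (1 − cos 60.3°)/2 = (1 − 0.495)/2 ≈ 0.252, i.e. 25%.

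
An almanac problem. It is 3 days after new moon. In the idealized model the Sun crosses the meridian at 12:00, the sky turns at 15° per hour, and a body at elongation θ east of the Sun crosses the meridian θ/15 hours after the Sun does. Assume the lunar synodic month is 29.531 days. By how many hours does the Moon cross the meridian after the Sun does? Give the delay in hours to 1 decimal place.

Elongation θ = 360° × 3/29.531 ≈ 36.6°.
Delay after the Sun = 36.6° / (15°/h) ≈ 2.44 h.
So the Moon crosses the meridian 2.44 h after the Sun.

2.4 h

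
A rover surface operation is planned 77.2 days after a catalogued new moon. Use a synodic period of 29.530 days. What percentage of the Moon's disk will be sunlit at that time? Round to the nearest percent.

77.2 d spans 2 complete synodic months (2 × 29.530 = 59.06 d) plus 18.14 d.
Phase angle: θ = 360°·(18.14 d)/(29.530 d) = 221.1°.
Illuminated fraction = (1 − cos 221.1°)/2 = (1 − (-0.753))/2 ≈ 0.877, so 88%.

88%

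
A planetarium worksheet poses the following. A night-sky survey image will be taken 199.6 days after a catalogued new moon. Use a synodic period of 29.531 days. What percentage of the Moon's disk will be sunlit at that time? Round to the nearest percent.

Reduce mod P: 199.6 − 6×29.531 = 22.41 d into the current lunation.
Elongation θ = 360° × 22.41/29.531 ≈ 273.2°.
With cos θ = 0.057, the lit fraction is (1 − 0.057)/2 ≈ 0.472, so 47%.

47%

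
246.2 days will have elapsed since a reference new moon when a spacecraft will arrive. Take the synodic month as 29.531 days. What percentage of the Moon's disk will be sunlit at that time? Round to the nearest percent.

Reduce mod P: 246.2 − 8×29.531 = 9.95 d into the current lunation.
Phase angle: θ = 360°·(9.95 d)/(29.531 d) = 121.3°.
cos 121.3° = (-0.520), so f = (1 − (-0.520))/2 = 0.760, so 76%.

76%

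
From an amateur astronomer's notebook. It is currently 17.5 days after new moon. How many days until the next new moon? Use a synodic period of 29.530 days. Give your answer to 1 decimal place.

12.0 days

One full lunation from the last new moon is 29.530 d; remaining = 29.530 − 17.5 = 12.030 d.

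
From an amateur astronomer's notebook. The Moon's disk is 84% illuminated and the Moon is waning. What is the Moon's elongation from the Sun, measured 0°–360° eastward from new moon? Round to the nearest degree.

227°

Invert f = (1 − cos θ)/2 to get cos θ = 1 − 2(0.84) = -0.680, hence θ₀ = arccos -0.680 = 132.8°.
Waning ⇒ past full, so θ = 360° − 132.8° = 227.2°.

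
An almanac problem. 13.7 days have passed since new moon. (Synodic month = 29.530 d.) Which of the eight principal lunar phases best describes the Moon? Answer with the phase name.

At 13.7/29.530 of the cycle, θ ≈ 167° — the full moon range.

full moon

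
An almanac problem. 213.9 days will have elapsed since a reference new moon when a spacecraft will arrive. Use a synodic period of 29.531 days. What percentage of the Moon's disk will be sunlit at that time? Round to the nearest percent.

213.9 d spans 7 complete synodic months (7 × 29.531 = 206.72 d) plus 7.18 d.
The Moon has covered 7.18/29.531 of its cycle, so θ ≈ 360° × 7.18/29.531 = 87.6°.
Illuminated fraction = (1 − cos 87.6°)/2 = (1 − 0.042)/2 ≈ 0.479, so 48%.

48%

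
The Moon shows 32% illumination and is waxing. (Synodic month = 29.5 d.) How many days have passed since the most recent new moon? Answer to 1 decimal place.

cos θ = 1 − 2f = 0.360, giving a principal value of 68.9°.
Before full moon the principal value applies: θ = 68.9°.
That fraction of the synodic month is 68.9/360 × 29.5 d ≈ 5.65 d.

5.6 days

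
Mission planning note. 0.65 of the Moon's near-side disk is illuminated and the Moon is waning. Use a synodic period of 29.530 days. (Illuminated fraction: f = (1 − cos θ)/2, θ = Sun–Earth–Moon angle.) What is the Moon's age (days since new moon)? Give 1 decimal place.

cos θ = 1 − 2f = -0.300, giving a principal value of 107.5°.
Since the Moon is past full (waning), take the reflex angle: θ = 360° − 107.5° = 252.5°.
At 360°/29.530 d per day, 252.5° corresponds to 20.72 days.

20.7 days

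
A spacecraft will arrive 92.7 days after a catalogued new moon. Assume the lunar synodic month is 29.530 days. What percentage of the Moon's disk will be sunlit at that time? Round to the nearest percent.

92.7/29.530 = 3.139 lunations, so 3 complete cycles and 4.11 d into the next.
The Moon has covered 4.11/29.530 of its cycle, so θ ≈ 360° × 4.11/29.530 = 50.1°.
With cos θ = 0.641, the lit fraction is (1 − 0.641)/2 ≈ 0.179, so 18%.

18%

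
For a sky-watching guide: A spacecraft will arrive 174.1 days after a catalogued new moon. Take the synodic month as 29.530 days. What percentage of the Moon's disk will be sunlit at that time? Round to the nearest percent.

10%

174.1/29.530 = 5.896 lunations, so 5 complete cycles and 26.45 d into the next.
Phase angle: θ = 360°·(26.45 d)/(29.530 d) = 322.5°.
cos 322.5° = 0.793, so f = (1 − 0.793)/2 = 0.104, so 10%.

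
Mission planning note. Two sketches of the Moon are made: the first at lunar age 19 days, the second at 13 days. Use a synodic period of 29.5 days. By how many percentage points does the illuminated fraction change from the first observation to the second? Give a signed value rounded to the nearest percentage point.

+16 pp

θ₁ = 360° × 19/29.5 = 231.9°, f₁ = (1 − cos θ₁)/2 = 0.809.
θ₂ = 360° × 13/29.5 = 158.6°, f₂ = (1 − cos θ₂)/2 = 0.966.
Change = f₂ − f₁ = +0.157 → +16 percentage points.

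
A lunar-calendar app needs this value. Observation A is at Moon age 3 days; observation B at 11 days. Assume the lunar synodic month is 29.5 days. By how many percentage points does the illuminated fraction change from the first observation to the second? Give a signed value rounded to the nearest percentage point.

First observation: θ = 360°·3/29.5 = 36.6°, so f = 0.099.
Second observation: θ = 134.2°, f = 0.849.
Δf = 0.849 − 0.099 = +0.750, i.e. +75 pp.

+75 percentage points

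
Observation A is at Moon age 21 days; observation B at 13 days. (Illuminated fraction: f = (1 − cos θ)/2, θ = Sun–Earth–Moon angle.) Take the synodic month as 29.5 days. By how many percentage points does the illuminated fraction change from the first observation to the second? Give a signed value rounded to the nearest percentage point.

θ₁ = 360° × 21/29.5 = 256.3°, f₁ = (1 − cos θ₁)/2 = 0.619.
θ₂ = 360° × 13/29.5 = 158.6°, f₂ = (1 − cos θ₂)/2 = 0.966.
Change = f₂ − f₁ = +0.347 → +35 percentage points.

+35 pp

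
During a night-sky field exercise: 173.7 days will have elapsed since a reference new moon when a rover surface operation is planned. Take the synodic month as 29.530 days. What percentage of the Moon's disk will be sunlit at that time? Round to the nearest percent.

13%

Reduce mod P: 173.7 − 5×29.530 = 26.05 d into the current lunation.
The Moon has covered 26.05/29.530 of its cycle, so θ ≈ 360° × 26.05/29.530 = 317.6°.
Illuminated fraction = (1 − cos 317.6°)/2 = (1 − 0.738)/2 ≈ 0.131, so 13%.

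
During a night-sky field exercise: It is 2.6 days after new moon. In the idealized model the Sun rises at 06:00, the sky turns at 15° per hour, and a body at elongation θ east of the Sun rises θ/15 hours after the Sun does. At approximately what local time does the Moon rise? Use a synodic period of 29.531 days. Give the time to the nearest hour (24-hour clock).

Phase angle: θ = 360°·(2.6 d)/(29.531 d) = 31.7°.
At 15° of sky rotation per hour, 31.7° corresponds to a 2.11 h lag.
06:00 + 2.11 h ≈ 08:07 → 08:00 to the nearest hour.

08:00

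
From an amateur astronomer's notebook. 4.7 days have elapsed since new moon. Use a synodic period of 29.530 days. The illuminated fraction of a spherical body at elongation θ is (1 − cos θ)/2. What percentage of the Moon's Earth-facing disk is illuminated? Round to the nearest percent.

The Moon has covered 4.7/29.530 of its cycle, so θ ≈ 360° × 4.7/29.530 = 57.3°.
With cos θ = 0.540, the lit fraction is (1 − 0.540)/2 ≈ 0.230, so 23%.

23%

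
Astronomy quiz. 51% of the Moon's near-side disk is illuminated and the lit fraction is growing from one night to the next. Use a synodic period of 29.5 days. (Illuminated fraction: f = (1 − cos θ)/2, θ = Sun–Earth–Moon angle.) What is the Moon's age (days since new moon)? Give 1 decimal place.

Invert f = (1 − cos θ)/2 to get cos θ = 1 − 2(0.51) = -0.020, hence θ₀ = arccos -0.020 = 91.1°.
Before full moon the principal value applies: θ = 91.1°.
At 360°/29.5 d per day, 91.1° corresponds to 7.47 days.

7.5 days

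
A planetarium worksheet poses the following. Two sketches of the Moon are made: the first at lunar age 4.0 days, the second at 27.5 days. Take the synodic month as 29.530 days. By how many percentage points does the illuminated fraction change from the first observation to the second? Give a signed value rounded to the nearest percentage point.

-12 pp

θ₁ = 360° × 4.0/29.530 = 48.8°, f₁ = (1 − cos θ₁)/2 = 0.170.
θ₂ = 360° × 27.5/29.530 = 335.3°, f₂ = (1 − cos θ₂)/2 = 0.046.
Change = f₂ − f₁ = -0.124 → -12 percentage points.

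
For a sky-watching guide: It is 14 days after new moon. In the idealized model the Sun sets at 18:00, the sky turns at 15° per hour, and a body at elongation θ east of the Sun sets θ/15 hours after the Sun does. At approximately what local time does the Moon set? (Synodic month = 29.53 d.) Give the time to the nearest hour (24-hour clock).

05:00

Phase angle: θ = 360°·(14 d)/(29.53 d) = 170.7°.
At 15° of sky rotation per hour, 170.7° corresponds to a 11.38 h lag.
18:00 + 11.38 h ≈ 05:23 → 05:00 to the nearest hour.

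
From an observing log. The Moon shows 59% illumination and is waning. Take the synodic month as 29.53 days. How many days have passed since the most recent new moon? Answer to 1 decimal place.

From f = (1 − cos θ)/2: cos θ = 1 − 2×0.59 = -0.180; arccos → 100.4°.
A waning Moon lies in 180°–360°, so θ = 360° − 100.4° = 259.6°.
At 360°/29.53 d per day, 259.6° corresponds to 21.30 days.

21.3 days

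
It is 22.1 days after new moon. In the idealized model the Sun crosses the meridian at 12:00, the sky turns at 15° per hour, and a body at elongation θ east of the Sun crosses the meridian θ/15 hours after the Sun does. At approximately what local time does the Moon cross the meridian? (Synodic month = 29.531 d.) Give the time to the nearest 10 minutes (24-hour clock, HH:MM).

06:00

Elongation θ = 360° × 22.1/29.531 ≈ 269.4°.
Delay after the Sun = 269.4° / (15°/h) ≈ 17.96 h.
12:00 + 17.961 h ≈ 05:58 → 06:00 to the nearest ten minutes.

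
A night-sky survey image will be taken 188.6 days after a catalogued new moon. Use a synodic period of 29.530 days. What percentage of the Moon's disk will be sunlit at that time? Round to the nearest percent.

88%

Reduce mod P: 188.6 − 6×29.530 = 11.42 d into the current lunation.
Elongation θ = 360° × 11.42/29.530 ≈ 139.2°.
With cos θ = (-0.757), the lit fraction is (1 − (-0.757))/2 ≈ 0.879, so 88%.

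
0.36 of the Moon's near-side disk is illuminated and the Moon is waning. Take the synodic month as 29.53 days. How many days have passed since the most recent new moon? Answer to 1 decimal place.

23.5 days

cos θ = 1 − 2f = 0.280, giving a principal value of 73.7°.
Waning ⇒ past full, so θ = 360° − 73.7° = 286.3°.
Age = 29.53 × 286.3°/360° ≈ 23.48 days.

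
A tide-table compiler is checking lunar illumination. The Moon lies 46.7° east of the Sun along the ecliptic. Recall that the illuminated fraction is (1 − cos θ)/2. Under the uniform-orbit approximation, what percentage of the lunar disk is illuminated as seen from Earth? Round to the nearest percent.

16%

Half-versine of 46.7°: (1 − 0.686)/2 = 0.157, i.e. 16%.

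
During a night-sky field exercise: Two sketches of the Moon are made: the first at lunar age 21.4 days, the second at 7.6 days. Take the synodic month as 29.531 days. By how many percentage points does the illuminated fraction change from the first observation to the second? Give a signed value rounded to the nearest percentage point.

-6 pp

θ₁ = 360° × 21.4/29.531 = 260.9°, f₁ = (1 − cos θ₁)/2 = 0.579.
θ₂ = 360° × 7.6/29.531 = 92.6°, f₂ = (1 − cos θ₂)/2 = 0.523.
Change = f₂ − f₁ = -0.056 → -6 percentage points.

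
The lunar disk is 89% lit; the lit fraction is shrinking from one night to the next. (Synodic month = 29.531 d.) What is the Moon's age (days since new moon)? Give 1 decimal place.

17.9 days

cos θ = 1 − 2f = -0.780, giving a principal value of 141.3°.
Since the Moon is past full (waning), take the reflex angle: θ = 360° − 141.3° = 218.7°.
Age = 29.531 × 218.7°/360° ≈ 17.94 days.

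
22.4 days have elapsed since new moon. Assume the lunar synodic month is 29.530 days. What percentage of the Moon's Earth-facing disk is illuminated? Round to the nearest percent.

The Moon has covered 22.4/29.530 of its cycle, so θ ≈ 360° × 22.4/29.530 = 273.1°.
cos 273.1° = 0.054, so f = (1 − 0.054)/2 = 0.473, so 47%.

47%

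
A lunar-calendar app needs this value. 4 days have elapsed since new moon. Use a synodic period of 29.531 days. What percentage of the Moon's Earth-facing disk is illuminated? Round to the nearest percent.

Phase angle: θ = 360°·(4 d)/(29.531 d) = 48.8°.
Illuminated fraction = (1 − cos 48.8°)/2 = (1 − 0.659)/2 ≈ 0.170, so 17%.

17%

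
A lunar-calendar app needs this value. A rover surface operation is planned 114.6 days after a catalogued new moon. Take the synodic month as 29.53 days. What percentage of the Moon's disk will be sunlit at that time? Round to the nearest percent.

13%

114.6 d spans 3 complete synodic months (3 × 29.53 = 88.59 d) plus 26.01 d.
The Moon has covered 26.01/29.53 of its cycle, so θ ≈ 360° × 26.01/29.53 = 317.1°.
cos 317.1° = 0.732, so f = (1 − 0.732)/2 = 0.134, so 13%.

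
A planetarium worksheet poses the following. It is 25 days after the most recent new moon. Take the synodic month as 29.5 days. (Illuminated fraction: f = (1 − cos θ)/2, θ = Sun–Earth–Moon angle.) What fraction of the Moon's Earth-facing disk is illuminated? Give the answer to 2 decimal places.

The Moon has covered 25/29.5 of its cycle, so θ ≈ 360° × 25/29.5 = 305.1°.
With cos θ = 0.575, the lit fraction is (1 − 0.575)/2 ≈ 0.213.

0.21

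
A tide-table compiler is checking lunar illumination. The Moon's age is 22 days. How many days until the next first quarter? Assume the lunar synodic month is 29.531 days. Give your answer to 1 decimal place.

14.9 days

First quarter is 0.25 of the way through the cycle: age 0.25 × 29.531 = 7.383 d.
Already past this cycle's first quarter; the next is at 7.383 + 29.531 = 36.914 d, so 36.914 − 22 = 14.914 days.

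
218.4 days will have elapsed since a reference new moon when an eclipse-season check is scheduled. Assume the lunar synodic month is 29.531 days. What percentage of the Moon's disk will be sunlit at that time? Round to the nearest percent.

90%

Reduce mod P: 218.4 − 7×29.531 = 11.68 d into the current lunation.
Elongation θ = 360° × 11.68/29.531 ≈ 142.4°.
cos 142.4° = (-0.793), so f = (1 − (-0.793))/2 = 0.896, so 90%.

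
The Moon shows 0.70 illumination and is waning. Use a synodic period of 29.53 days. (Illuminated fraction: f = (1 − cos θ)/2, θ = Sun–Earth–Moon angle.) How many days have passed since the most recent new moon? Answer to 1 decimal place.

cos θ = 1 − 2f = -0.400, giving a principal value of 113.6°.
Since the Moon is past full (waning), take the reflex angle: θ = 360° − 113.6° = 246.4°.
That fraction of the synodic month is 246.4/360 × 29.53 d ≈ 20.21 d.

20.2 days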